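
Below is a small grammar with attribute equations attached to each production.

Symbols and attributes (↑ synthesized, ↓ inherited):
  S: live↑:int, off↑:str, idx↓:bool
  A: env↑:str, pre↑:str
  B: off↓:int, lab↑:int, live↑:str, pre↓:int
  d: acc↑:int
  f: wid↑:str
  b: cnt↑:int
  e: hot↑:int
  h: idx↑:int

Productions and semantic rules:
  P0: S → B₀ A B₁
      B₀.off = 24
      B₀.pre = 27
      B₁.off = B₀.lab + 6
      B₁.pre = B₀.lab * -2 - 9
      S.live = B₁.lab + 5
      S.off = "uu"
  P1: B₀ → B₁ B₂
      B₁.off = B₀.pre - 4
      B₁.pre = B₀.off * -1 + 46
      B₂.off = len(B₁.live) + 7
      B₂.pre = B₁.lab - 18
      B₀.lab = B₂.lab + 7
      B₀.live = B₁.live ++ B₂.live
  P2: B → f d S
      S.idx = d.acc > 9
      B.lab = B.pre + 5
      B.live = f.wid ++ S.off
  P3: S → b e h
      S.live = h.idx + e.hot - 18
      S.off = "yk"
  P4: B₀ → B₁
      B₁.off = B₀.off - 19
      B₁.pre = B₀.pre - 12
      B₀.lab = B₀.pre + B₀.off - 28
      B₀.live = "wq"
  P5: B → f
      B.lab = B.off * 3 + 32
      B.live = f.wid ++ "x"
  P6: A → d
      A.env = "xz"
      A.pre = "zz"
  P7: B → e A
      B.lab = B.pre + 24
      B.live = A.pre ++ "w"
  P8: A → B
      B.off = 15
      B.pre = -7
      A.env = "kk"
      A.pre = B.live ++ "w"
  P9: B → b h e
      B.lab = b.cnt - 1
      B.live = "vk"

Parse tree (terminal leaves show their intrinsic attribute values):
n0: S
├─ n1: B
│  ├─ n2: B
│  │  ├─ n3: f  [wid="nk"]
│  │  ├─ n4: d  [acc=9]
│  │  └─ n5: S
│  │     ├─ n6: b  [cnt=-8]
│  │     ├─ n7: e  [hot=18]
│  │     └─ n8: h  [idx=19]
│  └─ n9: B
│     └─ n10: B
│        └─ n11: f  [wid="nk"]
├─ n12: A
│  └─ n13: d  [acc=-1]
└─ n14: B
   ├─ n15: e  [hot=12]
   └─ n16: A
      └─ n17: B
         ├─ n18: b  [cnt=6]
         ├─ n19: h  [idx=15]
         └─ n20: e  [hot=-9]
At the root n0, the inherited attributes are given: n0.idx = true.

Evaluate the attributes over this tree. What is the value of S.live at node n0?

1. n0.idx = true  [given at root]
2. n1.off = 24  [24]
3. n1.pre = 27  [27]
4. n2.off = 23  [B₀.pre - 4]
5. n2.pre = 22  [B₀.off * -1 + 46]
6. n3.wid = "nk"  [terminal]
7. n4.acc = 9  [terminal]
8. n5.idx = false  [d.acc > 9]
9. n6.cnt = -8  [terminal]
10. n7.hot = 18  [terminal]
11. n8.idx = 19  [terminal]
12. n5.live = 19  [h.idx + e.hot - 18]
13. n5.off = "yk"  ["yk"]
14. n2.lab = 27  [B.pre + 5]
15. n2.live = "nkyk"  [f.wid ++ S.off]
16. n9.off = 11  [len(B₁.live) + 7]
17. n9.pre = 9  [B₁.lab - 18]
18. n10.off = -8  [B₀.off - 19]
19. n10.pre = -3  [B₀.pre - 12]
20. n11.wid = "nk"  [terminal]
21. n10.lab = 8  [B.off * 3 + 32]
22. n10.live = "nkx"  [f.wid ++ "x"]
23. n9.lab = -8  [B₀.pre + B₀.off - 28]
24. n9.live = "wq"  ["wq"]
25. n1.lab = -1  [B₂.lab + 7]
26. n1.live = "nkykwq"  [B₁.live ++ B₂.live]
27. n13.acc = -1  [terminal]
28. n12.env = "xz"  ["xz"]
29. n12.pre = "zz"  ["zz"]
30. n14.off = 5  [B₀.lab + 6]
31. n14.pre = -7  [B₀.lab * -2 - 9]
32. n15.hot = 12  [terminal]
33. n17.off = 15  [15]
34. n17.pre = -7  [-7]
35. n18.cnt = 6  [terminal]
36. n19.idx = 15  [terminal]
37. n20.hot = -9  [terminal]
38. n17.lab = 5  [b.cnt - 1]
39. n17.live = "vk"  ["vk"]
40. n16.env = "kk"  ["kk"]
41. n16.pre = "vkw"  [B.live ++ "w"]
42. n14.lab = 17  [B.pre + 24]
43. n14.live = "vkww"  [A.pre ++ "w"]
44. n0.live = 22  [B₁.lab + 5]
45. n0.off = "uu"  ["uu"]

22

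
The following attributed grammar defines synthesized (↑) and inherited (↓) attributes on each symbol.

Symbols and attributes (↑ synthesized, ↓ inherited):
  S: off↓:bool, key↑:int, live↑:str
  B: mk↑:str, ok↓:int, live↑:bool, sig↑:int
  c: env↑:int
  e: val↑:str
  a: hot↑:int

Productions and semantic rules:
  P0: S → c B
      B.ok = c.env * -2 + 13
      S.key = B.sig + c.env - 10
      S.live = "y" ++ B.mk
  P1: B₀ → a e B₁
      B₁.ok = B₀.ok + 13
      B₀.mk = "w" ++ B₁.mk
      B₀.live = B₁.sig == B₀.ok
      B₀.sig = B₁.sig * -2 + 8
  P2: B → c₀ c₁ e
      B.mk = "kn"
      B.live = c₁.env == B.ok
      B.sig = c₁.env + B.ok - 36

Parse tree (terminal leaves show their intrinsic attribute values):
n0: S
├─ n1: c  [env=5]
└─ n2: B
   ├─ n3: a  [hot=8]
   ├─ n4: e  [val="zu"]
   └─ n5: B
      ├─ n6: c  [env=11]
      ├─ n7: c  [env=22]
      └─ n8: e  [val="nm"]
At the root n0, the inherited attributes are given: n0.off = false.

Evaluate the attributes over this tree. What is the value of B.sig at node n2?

1. n0.off = false  [given at root]
2. n1.env = 5  [terminal]
3. n2.ok = 3  [c.env * -2 + 13]
4. n3.hot = 8  [terminal]
5. n4.val = "zu"  [terminal]
6. n5.ok = 16  [B₀.ok + 13]
7. n6.env = 11  [terminal]
8. n7.env = 22  [terminal]
9. n8.val = "nm"  [terminal]
10. n5.mk = "kn"  ["kn"]
11. n5.live = false  [c₁.env == B.ok]
12. n5.sig = 2  [c₁.env + B.ok - 36]
13. n2.mk = "wkn"  ["w" ++ B₁.mk]
14. n2.live = false  [B₁.sig == B₀.ok]
15. n2.sig = 4  [B₁.sig * -2 + 8]
16. n0.key = -1  [B.sig + c.env - 10]
17. n0.live = "ywkn"  ["y" ++ B.mk]

4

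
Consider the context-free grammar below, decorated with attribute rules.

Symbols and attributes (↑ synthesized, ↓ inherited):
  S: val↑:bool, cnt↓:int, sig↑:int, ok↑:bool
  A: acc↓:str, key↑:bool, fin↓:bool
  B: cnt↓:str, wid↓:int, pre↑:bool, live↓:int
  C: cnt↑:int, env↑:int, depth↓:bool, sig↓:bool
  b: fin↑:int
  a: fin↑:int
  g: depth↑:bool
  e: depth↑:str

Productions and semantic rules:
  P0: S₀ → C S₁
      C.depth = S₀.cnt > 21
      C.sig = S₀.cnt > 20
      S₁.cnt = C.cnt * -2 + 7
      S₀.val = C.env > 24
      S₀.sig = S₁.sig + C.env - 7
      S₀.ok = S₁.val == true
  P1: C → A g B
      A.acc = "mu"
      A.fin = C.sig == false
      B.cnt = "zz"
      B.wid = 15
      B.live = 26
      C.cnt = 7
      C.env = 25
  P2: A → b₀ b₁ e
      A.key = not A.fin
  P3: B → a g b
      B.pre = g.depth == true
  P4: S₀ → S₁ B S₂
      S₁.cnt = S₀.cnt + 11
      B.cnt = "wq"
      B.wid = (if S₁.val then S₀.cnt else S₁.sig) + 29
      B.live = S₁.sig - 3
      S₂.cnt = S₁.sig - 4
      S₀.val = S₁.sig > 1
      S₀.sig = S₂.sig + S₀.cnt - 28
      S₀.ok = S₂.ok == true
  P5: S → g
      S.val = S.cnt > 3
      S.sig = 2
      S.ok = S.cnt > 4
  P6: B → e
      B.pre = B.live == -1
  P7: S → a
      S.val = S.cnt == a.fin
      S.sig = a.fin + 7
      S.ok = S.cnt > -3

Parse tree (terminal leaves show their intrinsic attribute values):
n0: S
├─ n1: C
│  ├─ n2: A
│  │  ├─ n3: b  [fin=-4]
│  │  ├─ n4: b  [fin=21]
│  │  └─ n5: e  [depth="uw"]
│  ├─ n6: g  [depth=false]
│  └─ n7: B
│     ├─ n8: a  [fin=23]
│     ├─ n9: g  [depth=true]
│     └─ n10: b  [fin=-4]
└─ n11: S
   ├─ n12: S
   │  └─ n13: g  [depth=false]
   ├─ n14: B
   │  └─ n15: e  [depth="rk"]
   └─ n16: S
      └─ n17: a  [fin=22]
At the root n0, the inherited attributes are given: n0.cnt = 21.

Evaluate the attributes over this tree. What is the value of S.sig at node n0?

1. n0.cnt = 21  [given at root]
2. n1.depth = false  [S₀.cnt > 21]
3. n1.sig = true  [S₀.cnt > 20]
4. n2.acc = "mu"  ["mu"]
5. n2.fin = false  [C.sig == false]
6. n3.fin = -4  [terminal]
7. n4.fin = 21  [terminal]
8. n5.depth = "uw"  [terminal]
9. n2.key = true  [not A.fin]
10. n6.depth = false  [terminal]
11. n7.cnt = "zz"  ["zz"]
12. n7.wid = 15  [15]
13. n7.live = 26  [26]
14. n8.fin = 23  [terminal]
15. n9.depth = true  [terminal]
16. n10.fin = -4  [terminal]
17. n7.pre = true  [g.depth == true]
18. n1.cnt = 7  [7]
19. n1.env = 25  [25]
20. n11.cnt = -7  [C.cnt * -2 + 7]
21. n12.cnt = 4  [S₀.cnt + 11]
22. n13.depth = false  [terminal]
23. n12.val = true  [S.cnt > 3]
24. n12.sig = 2  [2]
25. n12.ok = false  [S.cnt > 4]
26. n14.cnt = "wq"  ["wq"]
27. n14.wid = 22  [(if S₁.val then S₀.cnt else S₁.sig) + 29]
28. n14.live = -1  [S₁.sig - 3]
29. n15.depth = "rk"  [terminal]
30. n14.pre = true  [B.live == -1]
31. n16.cnt = -2  [S₁.sig - 4]
32. n17.fin = 22  [terminal]
33. n16.val = false  [S.cnt == a.fin]
34. n16.sig = 29  [a.fin + 7]
35. n16.ok = true  [S.cnt > -3]
36. n11.val = true  [S₁.sig > 1]
37. n11.sig = -6  [S₂.sig + S₀.cnt - 28]
38. n11.ok = true  [S₂.ok == true]
39. n0.val = true  [C.env > 24]
40. n0.sig = 12  [S₁.sig + C.env - 7]
41. n0.ok = true  [S₁.val == true]

12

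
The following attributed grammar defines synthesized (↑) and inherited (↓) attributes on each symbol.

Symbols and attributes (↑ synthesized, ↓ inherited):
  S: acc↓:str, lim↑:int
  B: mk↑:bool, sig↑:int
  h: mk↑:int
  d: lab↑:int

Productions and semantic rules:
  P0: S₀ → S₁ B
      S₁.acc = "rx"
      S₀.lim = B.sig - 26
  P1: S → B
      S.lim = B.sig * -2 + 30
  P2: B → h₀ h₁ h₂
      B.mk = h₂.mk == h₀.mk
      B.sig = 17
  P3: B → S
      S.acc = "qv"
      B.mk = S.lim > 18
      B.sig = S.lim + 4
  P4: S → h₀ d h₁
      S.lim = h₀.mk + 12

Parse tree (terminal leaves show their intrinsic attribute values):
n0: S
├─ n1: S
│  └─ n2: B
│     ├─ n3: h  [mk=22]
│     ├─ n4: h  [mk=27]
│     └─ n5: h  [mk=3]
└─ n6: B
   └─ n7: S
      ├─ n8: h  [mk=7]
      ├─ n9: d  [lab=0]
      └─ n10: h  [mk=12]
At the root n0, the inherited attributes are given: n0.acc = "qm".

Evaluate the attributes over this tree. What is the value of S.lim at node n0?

1. n0.acc = "qm"  [given at root]
2. n1.acc = "rx"  ["rx"]
3. n3.mk = 22  [terminal]
4. n4.mk = 27  [terminal]
5. n5.mk = 3  [terminal]
6. n2.mk = false  [h₂.mk == h₀.mk]
7. n2.sig = 17  [17]
8. n1.lim = -4  [B.sig * -2 + 30]
9. n7.acc = "qv"  ["qv"]
10. n8.mk = 7  [terminal]
11. n9.lab = 0  [terminal]
12. n10.mk = 12  [terminal]
13. n7.lim = 19  [h₀.mk + 12]
14. n6.mk = true  [S.lim > 18]
15. n6.sig = 23  [S.lim + 4]
16. n0.lim = -3  [B.sig - 26]

-3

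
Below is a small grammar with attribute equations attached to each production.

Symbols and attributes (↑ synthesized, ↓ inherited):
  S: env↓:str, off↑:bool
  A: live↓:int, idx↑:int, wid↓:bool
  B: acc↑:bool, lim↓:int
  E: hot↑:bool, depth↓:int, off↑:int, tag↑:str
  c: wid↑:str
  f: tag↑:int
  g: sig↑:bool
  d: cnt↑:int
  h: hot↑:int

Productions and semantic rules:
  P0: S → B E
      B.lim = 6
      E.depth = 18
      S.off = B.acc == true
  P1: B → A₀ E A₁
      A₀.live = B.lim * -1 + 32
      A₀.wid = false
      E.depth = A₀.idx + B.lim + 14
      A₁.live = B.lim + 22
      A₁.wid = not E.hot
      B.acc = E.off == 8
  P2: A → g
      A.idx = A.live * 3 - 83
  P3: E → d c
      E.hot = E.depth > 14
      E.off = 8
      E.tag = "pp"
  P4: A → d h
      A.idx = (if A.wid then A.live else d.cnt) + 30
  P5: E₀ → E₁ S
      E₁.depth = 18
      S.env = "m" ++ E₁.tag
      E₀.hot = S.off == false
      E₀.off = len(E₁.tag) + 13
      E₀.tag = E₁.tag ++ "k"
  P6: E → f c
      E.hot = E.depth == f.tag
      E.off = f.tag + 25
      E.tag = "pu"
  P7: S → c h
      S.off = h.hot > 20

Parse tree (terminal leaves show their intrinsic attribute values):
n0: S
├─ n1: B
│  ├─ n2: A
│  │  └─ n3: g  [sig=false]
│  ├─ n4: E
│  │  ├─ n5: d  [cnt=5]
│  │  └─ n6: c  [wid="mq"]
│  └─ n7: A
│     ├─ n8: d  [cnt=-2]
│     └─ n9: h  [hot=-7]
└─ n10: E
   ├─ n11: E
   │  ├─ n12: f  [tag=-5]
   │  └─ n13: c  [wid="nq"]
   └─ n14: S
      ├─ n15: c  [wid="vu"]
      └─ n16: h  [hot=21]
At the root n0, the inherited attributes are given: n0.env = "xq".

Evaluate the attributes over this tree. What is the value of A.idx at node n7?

1. n0.env = "xq"  [given at root]
2. n1.lim = 6  [6]
3. n2.live = 26  [B.lim * -1 + 32]
4. n2.wid = false  [false]
5. n3.sig = false  [terminal]
6. n2.idx = -5  [A.live * 3 - 83]
7. n4.depth = 15  [A₀.idx + B.lim + 14]
8. n5.cnt = 5  [terminal]
9. n6.wid = "mq"  [terminal]
10. n4.hot = true  [E.depth > 14]
11. n4.off = 8  [8]
12. n4.tag = "pp"  ["pp"]
13. n7.live = 28  [B.lim + 22]
14. n7.wid = false  [not E.hot]
15. n8.cnt = -2  [terminal]
16. n9.hot = -7  [terminal]
17. n7.idx = 28  [(if A.wid then A.live else d.cnt) + 30]
18. n1.acc = true  [E.off == 8]
19. n10.depth = 18  [18]
20. n11.depth = 18  [18]
21. n12.tag = -5  [terminal]
22. n13.wid = "nq"  [terminal]
23. n11.hot = false  [E.depth == f.tag]
24. n11.off = 20  [f.tag + 25]
25. n11.tag = "pu"  ["pu"]
26. n14.env = "mpu"  ["m" ++ E₁.tag]
27. n15.wid = "vu"  [terminal]
28. n16.hot = 21  [terminal]
29. n14.off = true  [h.hot > 20]
30. n10.hot = false  [S.off == false]
31. n10.off = 15  [len(E₁.tag) + 13]
32. n10.tag = "puk"  [E₁.tag ++ "k"]
33. n0.off = true  [B.acc == true]

28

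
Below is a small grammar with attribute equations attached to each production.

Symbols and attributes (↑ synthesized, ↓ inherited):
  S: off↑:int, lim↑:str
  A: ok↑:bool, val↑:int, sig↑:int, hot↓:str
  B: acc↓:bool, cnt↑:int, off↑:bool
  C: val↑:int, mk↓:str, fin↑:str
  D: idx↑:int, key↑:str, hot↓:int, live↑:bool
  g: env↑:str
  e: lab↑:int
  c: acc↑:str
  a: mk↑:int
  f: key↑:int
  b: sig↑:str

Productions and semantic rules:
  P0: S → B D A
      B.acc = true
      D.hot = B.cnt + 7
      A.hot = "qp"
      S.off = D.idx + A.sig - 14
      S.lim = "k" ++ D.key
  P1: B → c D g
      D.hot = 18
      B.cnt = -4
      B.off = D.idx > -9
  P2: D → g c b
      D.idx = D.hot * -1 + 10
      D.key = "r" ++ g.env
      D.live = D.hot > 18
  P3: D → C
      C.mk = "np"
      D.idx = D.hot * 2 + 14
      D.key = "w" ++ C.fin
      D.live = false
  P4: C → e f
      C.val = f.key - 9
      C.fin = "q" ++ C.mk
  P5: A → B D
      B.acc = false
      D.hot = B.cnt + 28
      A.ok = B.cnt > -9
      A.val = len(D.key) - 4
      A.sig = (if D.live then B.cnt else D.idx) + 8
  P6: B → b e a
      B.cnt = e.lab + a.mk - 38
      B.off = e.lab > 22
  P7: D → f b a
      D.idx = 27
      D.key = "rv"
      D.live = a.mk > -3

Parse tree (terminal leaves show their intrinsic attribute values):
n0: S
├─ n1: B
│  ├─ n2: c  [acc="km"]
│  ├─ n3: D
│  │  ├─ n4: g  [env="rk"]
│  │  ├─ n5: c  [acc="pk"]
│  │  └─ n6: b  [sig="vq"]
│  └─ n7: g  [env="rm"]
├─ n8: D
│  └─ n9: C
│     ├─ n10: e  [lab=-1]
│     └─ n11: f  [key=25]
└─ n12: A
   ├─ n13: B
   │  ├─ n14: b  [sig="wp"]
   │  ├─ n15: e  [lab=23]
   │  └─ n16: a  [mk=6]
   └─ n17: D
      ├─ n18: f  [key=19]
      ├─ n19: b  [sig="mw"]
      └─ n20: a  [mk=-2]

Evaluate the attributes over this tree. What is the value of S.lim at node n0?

1. n1.acc = true  [true]
2. n2.acc = "km"  [terminal]
3. n3.hot = 18  [18]
4. n4.env = "rk"  [terminal]
5. n5.acc = "pk"  [terminal]
6. n6.sig = "vq"  [terminal]
7. n3.idx = -8  [D.hot * -1 + 10]
8. n3.key = "rrk"  ["r" ++ g.env]
9. n3.live = false  [D.hot > 18]
10. n7.env = "rm"  [terminal]
11. n1.cnt = -4  [-4]
12. n1.off = true  [D.idx > -9]
13. n8.hot = 3  [B.cnt + 7]
14. n9.mk = "np"  ["np"]
15. n10.lab = -1  [terminal]
16. n11.key = 25  [terminal]
17. n9.val = 16  [f.key - 9]
18. n9.fin = "qnp"  ["q" ++ C.mk]
19. n8.idx = 20  [D.hot * 2 + 14]
20. n8.key = "wqnp"  ["w" ++ C.fin]
21. n8.live = false  [false]
22. n12.hot = "qp"  ["qp"]
23. n13.acc = false  [false]
24. n14.sig = "wp"  [terminal]
25. n15.lab = 23  [terminal]
26. n16.mk = 6  [terminal]
27. n13.cnt = -9  [e.lab + a.mk - 38]
28. n13.off = true  [e.lab > 22]
29. n17.hot = 19  [B.cnt + 28]
30. n18.key = 19  [terminal]
31. n19.sig = "mw"  [terminal]
32. n20.mk = -2  [terminal]
33. n17.idx = 27  [27]
34. n17.key = "rv"  ["rv"]
35. n17.live = true  [a.mk > -3]
36. n12.ok = false  [B.cnt > -9]
37. n12.val = -2  [len(D.key) - 4]
38. n12.sig = -1  [(if D.live then B.cnt else D.idx) + 8]
39. n0.off = 5  [D.idx + A.sig - 14]
40. n0.lim = "kwqnp"  ["k" ++ D.key]

"kwqnp"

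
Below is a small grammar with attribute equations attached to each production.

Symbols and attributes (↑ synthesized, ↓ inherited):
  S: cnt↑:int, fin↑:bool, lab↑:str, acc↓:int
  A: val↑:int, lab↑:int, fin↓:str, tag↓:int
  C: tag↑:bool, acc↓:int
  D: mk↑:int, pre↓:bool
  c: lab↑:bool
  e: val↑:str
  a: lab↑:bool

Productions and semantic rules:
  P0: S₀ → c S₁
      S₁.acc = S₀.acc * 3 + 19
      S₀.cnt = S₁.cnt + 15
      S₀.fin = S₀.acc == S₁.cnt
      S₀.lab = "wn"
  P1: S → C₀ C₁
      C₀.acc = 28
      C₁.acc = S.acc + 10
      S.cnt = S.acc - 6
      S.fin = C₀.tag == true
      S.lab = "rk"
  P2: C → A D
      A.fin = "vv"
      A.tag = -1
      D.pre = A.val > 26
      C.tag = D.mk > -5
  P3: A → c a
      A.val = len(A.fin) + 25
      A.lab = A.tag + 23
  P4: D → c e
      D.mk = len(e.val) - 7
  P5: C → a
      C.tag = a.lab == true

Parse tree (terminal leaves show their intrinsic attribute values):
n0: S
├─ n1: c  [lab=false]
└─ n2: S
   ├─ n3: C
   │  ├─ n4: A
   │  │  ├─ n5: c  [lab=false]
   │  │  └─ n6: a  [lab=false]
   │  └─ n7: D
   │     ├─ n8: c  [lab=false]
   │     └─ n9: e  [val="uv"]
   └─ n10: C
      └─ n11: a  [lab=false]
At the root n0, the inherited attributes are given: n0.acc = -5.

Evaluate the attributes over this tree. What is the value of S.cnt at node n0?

1. n0.acc = -5  [given at root]
2. n1.lab = false  [terminal]
3. n2.acc = 4  [S₀.acc * 3 + 19]
4. n3.acc = 28  [28]
5. n4.fin = "vv"  ["vv"]
6. n4.tag = -1  [-1]
7. n5.lab = false  [terminal]
8. n6.lab = false  [terminal]
9. n4.val = 27  [len(A.fin) + 25]
10. n4.lab = 22  [A.tag + 23]
11. n7.pre = true  [A.val > 26]
12. n8.lab = false  [terminal]
13. n9.val = "uv"  [terminal]
14. n7.mk = -5  [len(e.val) - 7]
15. n3.tag = false  [D.mk > -5]
16. n10.acc = 14  [S.acc + 10]
17. n11.lab = false  [terminal]
18. n10.tag = false  [a.lab == true]
19. n2.cnt = -2  [S.acc - 6]
20. n2.fin = false  [C₀.tag == true]
21. n2.lab = "rk"  ["rk"]
22. n0.cnt = 13  [S₁.cnt + 15]
23. n0.fin = false  [S₀.acc == S₁.cnt]
24. n0.lab = "wn"  ["wn"]

13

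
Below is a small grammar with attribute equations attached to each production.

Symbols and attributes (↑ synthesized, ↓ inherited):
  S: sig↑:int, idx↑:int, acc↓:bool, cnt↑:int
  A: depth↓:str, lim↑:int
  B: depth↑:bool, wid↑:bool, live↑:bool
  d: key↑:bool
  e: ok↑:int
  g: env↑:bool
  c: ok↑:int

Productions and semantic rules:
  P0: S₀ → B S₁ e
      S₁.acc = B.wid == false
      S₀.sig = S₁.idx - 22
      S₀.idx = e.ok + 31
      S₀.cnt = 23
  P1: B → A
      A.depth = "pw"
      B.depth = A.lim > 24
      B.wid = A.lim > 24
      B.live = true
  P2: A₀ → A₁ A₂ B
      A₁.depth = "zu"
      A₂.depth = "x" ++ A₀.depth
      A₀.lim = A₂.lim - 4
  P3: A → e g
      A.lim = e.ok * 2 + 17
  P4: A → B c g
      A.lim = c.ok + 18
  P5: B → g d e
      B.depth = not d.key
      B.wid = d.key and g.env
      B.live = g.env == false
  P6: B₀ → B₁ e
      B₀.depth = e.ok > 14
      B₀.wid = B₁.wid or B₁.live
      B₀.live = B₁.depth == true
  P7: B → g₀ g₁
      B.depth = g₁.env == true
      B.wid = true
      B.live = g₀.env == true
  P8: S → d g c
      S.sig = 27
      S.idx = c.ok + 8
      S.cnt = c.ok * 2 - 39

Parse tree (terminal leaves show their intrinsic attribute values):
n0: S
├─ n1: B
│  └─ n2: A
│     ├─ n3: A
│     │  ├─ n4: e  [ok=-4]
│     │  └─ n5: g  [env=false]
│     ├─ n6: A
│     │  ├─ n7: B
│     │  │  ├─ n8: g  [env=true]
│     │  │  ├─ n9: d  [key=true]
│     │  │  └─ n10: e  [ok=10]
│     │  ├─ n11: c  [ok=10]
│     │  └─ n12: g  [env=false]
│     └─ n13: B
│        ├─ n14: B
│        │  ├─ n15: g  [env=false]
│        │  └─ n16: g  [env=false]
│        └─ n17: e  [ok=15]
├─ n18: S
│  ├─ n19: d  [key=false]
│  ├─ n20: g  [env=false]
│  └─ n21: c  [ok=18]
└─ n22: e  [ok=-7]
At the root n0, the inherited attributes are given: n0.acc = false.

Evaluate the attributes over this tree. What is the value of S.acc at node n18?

true

1. n0.acc = false  [given at root]
2. n2.depth = "pw"  ["pw"]
3. n3.depth = "zu"  ["zu"]
4. n4.ok = -4  [terminal]
5. n5.env = false  [terminal]
6. n3.lim = 9  [e.ok * 2 + 17]
7. n6.depth = "xpw"  ["x" ++ A₀.depth]
8. n8.env = true  [terminal]
9. n9.key = true  [terminal]
10. n10.ok = 10  [terminal]
11. n7.depth = false  [not d.key]
12. n7.wid = true  [d.key and g.env]
13. n7.live = false  [g.env == false]
14. n11.ok = 10  [terminal]
15. n12.env = false  [terminal]
16. n6.lim = 28  [c.ok + 18]
17. n15.env = false  [terminal]
18. n16.env = false  [terminal]
19. n14.depth = false  [g₁.env == true]
20. n14.wid = true  [true]
21. n14.live = false  [g₀.env == true]
22. n17.ok = 15  [terminal]
23. n13.depth = true  [e.ok > 14]
24. n13.wid = true  [B₁.wid or B₁.live]
25. n13.live = false  [B₁.depth == true]
26. n2.lim = 24  [A₂.lim - 4]
27. n1.depth = false  [A.lim > 24]
28. n1.wid = false  [A.lim > 24]
29. n1.live = true  [true]
30. n18.acc = true  [B.wid == false]
31. n19.key = false  [terminal]
32. n20.env = false  [terminal]
33. n21.ok = 18  [terminal]
34. n18.sig = 27  [27]
35. n18.idx = 26  [c.ok + 8]
36. n18.cnt = -3  [c.ok * 2 - 39]
37. n22.ok = -7  [terminal]
38. n0.sig = 4  [S₁.idx - 22]
39. n0.idx = 24  [e.ok + 31]
40. n0.cnt = 23  [23]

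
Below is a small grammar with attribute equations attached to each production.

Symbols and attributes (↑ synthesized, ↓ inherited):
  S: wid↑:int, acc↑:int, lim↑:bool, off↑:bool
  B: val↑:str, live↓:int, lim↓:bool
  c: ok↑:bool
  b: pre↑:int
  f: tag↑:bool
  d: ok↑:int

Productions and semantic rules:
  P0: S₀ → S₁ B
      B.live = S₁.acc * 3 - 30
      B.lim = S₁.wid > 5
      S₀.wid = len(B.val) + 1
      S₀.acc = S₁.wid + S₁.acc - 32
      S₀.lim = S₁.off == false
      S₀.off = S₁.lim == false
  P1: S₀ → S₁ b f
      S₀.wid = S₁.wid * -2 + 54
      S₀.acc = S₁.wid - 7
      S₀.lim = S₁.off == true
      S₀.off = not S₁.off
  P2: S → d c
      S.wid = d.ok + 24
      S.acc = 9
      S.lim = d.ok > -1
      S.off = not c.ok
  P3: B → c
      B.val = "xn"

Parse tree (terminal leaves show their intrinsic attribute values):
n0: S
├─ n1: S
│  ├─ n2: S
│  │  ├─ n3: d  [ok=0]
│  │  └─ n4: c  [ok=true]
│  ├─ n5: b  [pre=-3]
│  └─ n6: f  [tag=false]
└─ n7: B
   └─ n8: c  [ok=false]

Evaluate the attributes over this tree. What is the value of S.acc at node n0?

-9

1. n3.ok = 0  [terminal]
2. n4.ok = true  [terminal]
3. n2.wid = 24  [d.ok + 24]
4. n2.acc = 9  [9]
5. n2.lim = true  [d.ok > -1]
6. n2.off = false  [not c.ok]
7. n5.pre = -3  [terminal]
8. n6.tag = false  [terminal]
9. n1.wid = 6  [S₁.wid * -2 + 54]
10. n1.acc = 17  [S₁.wid - 7]
11. n1.lim = false  [S₁.off == true]
12. n1.off = true  [not S₁.off]
13. n7.live = 21  [S₁.acc * 3 - 30]
14. n7.lim = true  [S₁.wid > 5]
15. n8.ok = false  [terminal]
16. n7.val = "xn"  ["xn"]
17. n0.wid = 3  [len(B.val) + 1]
18. n0.acc = -9  [S₁.wid + S₁.acc - 32]
19. n0.lim = false  [S₁.off == false]
20. n0.off = true  [S₁.lim == false]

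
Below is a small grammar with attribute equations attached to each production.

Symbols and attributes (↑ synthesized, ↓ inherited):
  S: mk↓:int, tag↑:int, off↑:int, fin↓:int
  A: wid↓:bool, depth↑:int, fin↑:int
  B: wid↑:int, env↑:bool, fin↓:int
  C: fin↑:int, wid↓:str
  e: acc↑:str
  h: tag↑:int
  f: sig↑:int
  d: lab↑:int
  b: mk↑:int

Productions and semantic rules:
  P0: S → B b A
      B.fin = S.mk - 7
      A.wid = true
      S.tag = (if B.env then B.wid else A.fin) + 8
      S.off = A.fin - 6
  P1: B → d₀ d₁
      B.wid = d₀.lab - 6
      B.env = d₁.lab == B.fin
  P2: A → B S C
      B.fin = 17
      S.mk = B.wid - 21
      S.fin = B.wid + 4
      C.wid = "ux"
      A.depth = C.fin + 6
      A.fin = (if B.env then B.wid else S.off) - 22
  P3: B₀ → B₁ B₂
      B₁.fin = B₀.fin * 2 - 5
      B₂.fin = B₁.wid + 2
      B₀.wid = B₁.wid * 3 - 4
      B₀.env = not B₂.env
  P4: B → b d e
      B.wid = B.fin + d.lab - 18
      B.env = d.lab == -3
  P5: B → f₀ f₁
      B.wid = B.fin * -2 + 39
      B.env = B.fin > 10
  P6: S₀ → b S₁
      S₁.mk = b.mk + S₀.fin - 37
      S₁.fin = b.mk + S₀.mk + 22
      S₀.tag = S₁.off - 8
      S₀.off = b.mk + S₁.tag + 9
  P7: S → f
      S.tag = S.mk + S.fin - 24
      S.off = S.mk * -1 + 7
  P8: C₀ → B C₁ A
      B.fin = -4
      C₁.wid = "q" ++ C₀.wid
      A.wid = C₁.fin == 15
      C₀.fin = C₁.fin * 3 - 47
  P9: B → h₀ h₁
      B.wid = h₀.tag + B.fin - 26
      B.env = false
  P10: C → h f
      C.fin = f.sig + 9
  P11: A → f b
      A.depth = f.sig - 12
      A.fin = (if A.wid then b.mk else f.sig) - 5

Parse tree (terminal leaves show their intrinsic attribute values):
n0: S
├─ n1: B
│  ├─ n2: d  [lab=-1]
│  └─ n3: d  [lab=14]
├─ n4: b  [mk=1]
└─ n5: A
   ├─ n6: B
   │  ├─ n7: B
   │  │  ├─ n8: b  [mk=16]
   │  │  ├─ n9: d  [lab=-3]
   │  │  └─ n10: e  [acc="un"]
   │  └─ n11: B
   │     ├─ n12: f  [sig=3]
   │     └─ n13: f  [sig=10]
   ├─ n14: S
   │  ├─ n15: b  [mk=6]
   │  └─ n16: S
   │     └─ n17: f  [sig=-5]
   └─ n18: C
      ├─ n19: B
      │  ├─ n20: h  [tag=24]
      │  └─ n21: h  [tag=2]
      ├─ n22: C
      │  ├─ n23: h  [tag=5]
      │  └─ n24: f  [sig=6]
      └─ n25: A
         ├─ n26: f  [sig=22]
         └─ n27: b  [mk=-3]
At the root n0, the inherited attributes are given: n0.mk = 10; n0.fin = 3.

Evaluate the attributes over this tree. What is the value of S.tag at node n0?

1. n0.mk = 10  [given at root]
2. n0.fin = 3  [given at root]
3. n1.fin = 3  [S.mk - 7]
4. n2.lab = -1  [terminal]
5. n3.lab = 14  [terminal]
6. n1.wid = -7  [d₀.lab - 6]
7. n1.env = false  [d₁.lab == B.fin]
8. n4.mk = 1  [terminal]
9. n5.wid = true  [true]
10. n6.fin = 17  [17]
11. n7.fin = 29  [B₀.fin * 2 - 5]
12. n8.mk = 16  [terminal]
13. n9.lab = -3  [terminal]
14. n10.acc = "un"  [terminal]
15. n7.wid = 8  [B.fin + d.lab - 18]
16. n7.env = true  [d.lab == -3]
17. n11.fin = 10  [B₁.wid + 2]
18. n12.sig = 3  [terminal]
19. n13.sig = 10  [terminal]
20. n11.wid = 19  [B.fin * -2 + 39]
21. n11.env = false  [B.fin > 10]
22. n6.wid = 20  [B₁.wid * 3 - 4]
23. n6.env = true  [not B₂.env]
24. n14.mk = -1  [B.wid - 21]
25. n14.fin = 24  [B.wid + 4]
26. n15.mk = 6  [terminal]
27. n16.mk = -7  [b.mk + S₀.fin - 37]
28. n16.fin = 27  [b.mk + S₀.mk + 22]
29. n17.sig = -5  [terminal]
30. n16.tag = -4  [S.mk + S.fin - 24]
31. n16.off = 14  [S.mk * -1 + 7]
32. n14.tag = 6  [S₁.off - 8]
33. n14.off = 11  [b.mk + S₁.tag + 9]
34. n18.wid = "ux"  ["ux"]
35. n19.fin = -4  [-4]
36. n20.tag = 24  [terminal]
37. n21.tag = 2  [terminal]
38. n19.wid = -6  [h₀.tag + B.fin - 26]
39. n19.env = false  [false]
40. n22.wid = "qux"  ["q" ++ C₀.wid]
41. n23.tag = 5  [terminal]
42. n24.sig = 6  [terminal]
43. n22.fin = 15  [f.sig + 9]
44. n25.wid = true  [C₁.fin == 15]
45. n26.sig = 22  [terminal]
46. n27.mk = -3  [terminal]
47. n25.depth = 10  [f.sig - 12]
48. n25.fin = -8  [(if A.wid then b.mk else f.sig) - 5]
49. n18.fin = -2  [C₁.fin * 3 - 47]
50. n5.depth = 4  [C.fin + 6]
51. n5.fin = -2  [(if B.env then B.wid else S.off) - 22]
52. n0.tag = 6  [(if B.env then B.wid else A.fin) + 8]
53. n0.off = -8  [A.fin - 6]

6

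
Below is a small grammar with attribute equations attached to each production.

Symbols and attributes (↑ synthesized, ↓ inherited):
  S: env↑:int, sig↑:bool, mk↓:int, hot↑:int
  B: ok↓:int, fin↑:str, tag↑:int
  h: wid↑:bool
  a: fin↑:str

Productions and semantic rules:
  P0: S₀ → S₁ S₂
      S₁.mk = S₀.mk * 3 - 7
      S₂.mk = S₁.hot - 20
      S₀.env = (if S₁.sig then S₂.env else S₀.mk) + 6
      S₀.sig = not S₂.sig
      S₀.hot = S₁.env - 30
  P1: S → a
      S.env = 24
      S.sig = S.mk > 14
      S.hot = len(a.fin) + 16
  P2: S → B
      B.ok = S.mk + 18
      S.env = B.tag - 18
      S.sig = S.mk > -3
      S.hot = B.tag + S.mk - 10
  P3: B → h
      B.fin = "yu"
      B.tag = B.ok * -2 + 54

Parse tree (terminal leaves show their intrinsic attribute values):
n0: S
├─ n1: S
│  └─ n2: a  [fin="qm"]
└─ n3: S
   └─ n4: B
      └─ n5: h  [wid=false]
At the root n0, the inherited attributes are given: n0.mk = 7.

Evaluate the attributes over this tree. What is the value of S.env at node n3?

4

1. n0.mk = 7  [given at root]
2. n1.mk = 14  [S₀.mk * 3 - 7]
3. n2.fin = "qm"  [terminal]
4. n1.env = 24  [24]
5. n1.sig = false  [S.mk > 14]
6. n1.hot = 18  [len(a.fin) + 16]
7. n3.mk = -2  [S₁.hot - 20]
8. n4.ok = 16  [S.mk + 18]
9. n5.wid = false  [terminal]
10. n4.fin = "yu"  ["yu"]
11. n4.tag = 22  [B.ok * -2 + 54]
12. n3.env = 4  [B.tag - 18]
13. n3.sig = true  [S.mk > -3]
14. n3.hot = 10  [B.tag + S.mk - 10]
15. n0.env = 13  [(if S₁.sig then S₂.env else S₀.mk) + 6]
16. n0.sig = false  [not S₂.sig]
17. n0.hot = -6  [S₁.env - 30]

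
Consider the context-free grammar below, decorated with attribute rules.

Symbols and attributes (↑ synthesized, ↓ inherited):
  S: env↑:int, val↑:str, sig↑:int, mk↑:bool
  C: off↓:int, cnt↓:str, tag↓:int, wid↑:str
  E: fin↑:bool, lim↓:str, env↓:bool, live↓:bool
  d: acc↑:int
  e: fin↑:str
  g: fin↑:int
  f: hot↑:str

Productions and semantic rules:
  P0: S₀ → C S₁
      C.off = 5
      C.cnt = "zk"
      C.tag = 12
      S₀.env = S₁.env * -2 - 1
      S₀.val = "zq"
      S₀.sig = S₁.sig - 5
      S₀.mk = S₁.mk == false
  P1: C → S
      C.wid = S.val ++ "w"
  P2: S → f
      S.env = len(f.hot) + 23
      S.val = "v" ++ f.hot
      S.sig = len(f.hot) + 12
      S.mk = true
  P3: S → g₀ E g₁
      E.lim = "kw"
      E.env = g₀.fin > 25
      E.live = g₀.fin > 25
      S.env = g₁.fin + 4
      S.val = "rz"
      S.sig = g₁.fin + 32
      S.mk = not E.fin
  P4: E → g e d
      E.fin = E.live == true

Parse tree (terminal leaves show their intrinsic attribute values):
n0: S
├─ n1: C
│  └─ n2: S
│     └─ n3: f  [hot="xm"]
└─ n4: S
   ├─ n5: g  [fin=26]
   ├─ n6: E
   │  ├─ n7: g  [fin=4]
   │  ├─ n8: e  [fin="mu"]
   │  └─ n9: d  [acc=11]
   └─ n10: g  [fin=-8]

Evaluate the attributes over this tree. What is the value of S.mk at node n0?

true

1. n1.off = 5  [5]
2. n1.cnt = "zk"  ["zk"]
3. n1.tag = 12  [12]
4. n3.hot = "xm"  [terminal]
5. n2.env = 25  [len(f.hot) + 23]
6. n2.val = "vxm"  ["v" ++ f.hot]
7. n2.sig = 14  [len(f.hot) + 12]
8. n2.mk = true  [true]
9. n1.wid = "vxmw"  [S.val ++ "w"]
10. n5.fin = 26  [terminal]
11. n6.lim = "kw"  ["kw"]
12. n6.env = true  [g₀.fin > 25]
13. n6.live = true  [g₀.fin > 25]
14. n7.fin = 4  [terminal]
15. n8.fin = "mu"  [terminal]
16. n9.acc = 11  [terminal]
17. n6.fin = true  [E.live == true]
18. n10.fin = -8  [terminal]
19. n4.env = -4  [g₁.fin + 4]
20. n4.val = "rz"  ["rz"]
21. n4.sig = 24  [g₁.fin + 32]
22. n4.mk = false  [not E.fin]
23. n0.env = 7  [S₁.env * -2 - 1]
24. n0.val = "zq"  ["zq"]
25. n0.sig = 19  [S₁.sig - 5]
26. n0.mk = true  [S₁.mk == false]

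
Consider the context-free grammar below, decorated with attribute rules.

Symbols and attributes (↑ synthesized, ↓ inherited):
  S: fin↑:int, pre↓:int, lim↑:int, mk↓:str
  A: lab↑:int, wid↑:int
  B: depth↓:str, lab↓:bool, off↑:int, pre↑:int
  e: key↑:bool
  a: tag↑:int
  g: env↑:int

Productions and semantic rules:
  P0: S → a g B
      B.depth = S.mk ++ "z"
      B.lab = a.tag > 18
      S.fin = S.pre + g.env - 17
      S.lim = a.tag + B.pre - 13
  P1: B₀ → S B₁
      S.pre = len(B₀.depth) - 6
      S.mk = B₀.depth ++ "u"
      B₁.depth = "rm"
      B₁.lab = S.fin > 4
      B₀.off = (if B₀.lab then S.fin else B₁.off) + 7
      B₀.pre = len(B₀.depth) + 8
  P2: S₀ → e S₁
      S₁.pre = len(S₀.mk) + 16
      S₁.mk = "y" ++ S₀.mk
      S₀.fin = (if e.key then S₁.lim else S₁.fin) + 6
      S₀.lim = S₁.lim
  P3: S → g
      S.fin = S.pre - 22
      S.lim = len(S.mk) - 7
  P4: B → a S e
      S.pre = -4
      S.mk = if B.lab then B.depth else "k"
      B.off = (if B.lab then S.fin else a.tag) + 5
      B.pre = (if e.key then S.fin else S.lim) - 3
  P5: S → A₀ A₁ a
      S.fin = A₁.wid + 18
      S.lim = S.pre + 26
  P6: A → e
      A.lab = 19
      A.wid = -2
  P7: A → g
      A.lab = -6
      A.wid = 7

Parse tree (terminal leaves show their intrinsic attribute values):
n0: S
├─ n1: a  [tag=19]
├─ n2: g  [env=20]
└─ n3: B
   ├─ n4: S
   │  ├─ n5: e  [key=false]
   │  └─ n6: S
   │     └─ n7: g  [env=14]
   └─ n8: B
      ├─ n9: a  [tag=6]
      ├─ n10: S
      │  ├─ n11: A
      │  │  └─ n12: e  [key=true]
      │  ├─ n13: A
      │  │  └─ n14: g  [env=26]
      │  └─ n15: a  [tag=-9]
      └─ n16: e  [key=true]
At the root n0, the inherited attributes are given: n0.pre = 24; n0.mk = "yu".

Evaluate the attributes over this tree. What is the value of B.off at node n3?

1. n0.pre = 24  [given at root]
2. n0.mk = "yu"  [given at root]
3. n1.tag = 19  [terminal]
4. n2.env = 20  [terminal]
5. n3.depth = "yuz"  [S.mk ++ "z"]
6. n3.lab = true  [a.tag > 18]
7. n4.pre = -3  [len(B₀.depth) - 6]
8. n4.mk = "yuzu"  [B₀.depth ++ "u"]
9. n5.key = false  [terminal]
10. n6.pre = 20  [len(S₀.mk) + 16]
11. n6.mk = "yyuzu"  ["y" ++ S₀.mk]
12. n7.env = 14  [terminal]
13. n6.fin = -2  [S.pre - 22]
14. n6.lim = -2  [len(S.mk) - 7]
15. n4.fin = 4  [(if e.key then S₁.lim else S₁.fin) + 6]
16. n4.lim = -2  [S₁.lim]
17. n8.depth = "rm"  ["rm"]
18. n8.lab = false  [S.fin > 4]
19. n9.tag = 6  [terminal]
20. n10.pre = -4  [-4]
21. n10.mk = "k"  [if B.lab then B.depth else "k"]
22. n12.key = true  [terminal]
23. n11.lab = 19  [19]
24. n11.wid = -2  [-2]
25. n14.env = 26  [terminal]
26. n13.lab = -6  [-6]
27. n13.wid = 7  [7]
28. n15.tag = -9  [terminal]
29. n10.fin = 25  [A₁.wid + 18]
30. n10.lim = 22  [S.pre + 26]
31. n16.key = true  [terminal]
32. n8.off = 11  [(if B.lab then S.fin else a.tag) + 5]
33. n8.pre = 22  [(if e.key then S.fin else S.lim) - 3]
34. n3.off = 11  [(if B₀.lab then S.fin else B₁.off) + 7]
35. n3.pre = 11  [len(B₀.depth) + 8]
36. n0.fin = 27  [S.pre + g.env - 17]
37. n0.lim = 17  [a.tag + B.pre - 13]

11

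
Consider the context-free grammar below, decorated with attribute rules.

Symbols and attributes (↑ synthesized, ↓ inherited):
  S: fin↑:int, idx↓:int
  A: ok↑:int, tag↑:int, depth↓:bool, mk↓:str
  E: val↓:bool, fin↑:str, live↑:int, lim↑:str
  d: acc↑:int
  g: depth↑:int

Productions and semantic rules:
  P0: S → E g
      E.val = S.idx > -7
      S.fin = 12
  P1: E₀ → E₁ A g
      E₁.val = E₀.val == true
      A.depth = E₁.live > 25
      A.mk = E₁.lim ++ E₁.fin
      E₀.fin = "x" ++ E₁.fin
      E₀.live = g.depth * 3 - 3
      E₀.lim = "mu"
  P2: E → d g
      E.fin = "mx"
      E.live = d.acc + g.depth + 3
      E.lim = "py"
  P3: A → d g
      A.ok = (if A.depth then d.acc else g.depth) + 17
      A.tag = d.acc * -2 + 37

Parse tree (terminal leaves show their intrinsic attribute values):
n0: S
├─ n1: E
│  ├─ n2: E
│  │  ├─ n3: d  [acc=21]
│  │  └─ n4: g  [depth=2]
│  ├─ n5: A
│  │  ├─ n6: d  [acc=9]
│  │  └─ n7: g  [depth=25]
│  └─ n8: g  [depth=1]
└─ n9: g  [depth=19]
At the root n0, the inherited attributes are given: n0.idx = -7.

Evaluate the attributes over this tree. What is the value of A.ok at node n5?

26

1. n0.idx = -7  [given at root]
2. n1.val = false  [S.idx > -7]
3. n2.val = false  [E₀.val == true]
4. n3.acc = 21  [terminal]
5. n4.depth = 2  [terminal]
6. n2.fin = "mx"  ["mx"]
7. n2.live = 26  [d.acc + g.depth + 3]
8. n2.lim = "py"  ["py"]
9. n5.depth = true  [E₁.live > 25]
10. n5.mk = "pymx"  [E₁.lim ++ E₁.fin]
11. n6.acc = 9  [terminal]
12. n7.depth = 25  [terminal]
13. n5.ok = 26  [(if A.depth then d.acc else g.depth) + 17]
14. n5.tag = 19  [d.acc * -2 + 37]
15. n8.depth = 1  [terminal]
16. n1.fin = "xmx"  ["x" ++ E₁.fin]
17. n1.live = 0  [g.depth * 3 - 3]
18. n1.lim = "mu"  ["mu"]
19. n9.depth = 19  [terminal]
20. n0.fin = 12  [12]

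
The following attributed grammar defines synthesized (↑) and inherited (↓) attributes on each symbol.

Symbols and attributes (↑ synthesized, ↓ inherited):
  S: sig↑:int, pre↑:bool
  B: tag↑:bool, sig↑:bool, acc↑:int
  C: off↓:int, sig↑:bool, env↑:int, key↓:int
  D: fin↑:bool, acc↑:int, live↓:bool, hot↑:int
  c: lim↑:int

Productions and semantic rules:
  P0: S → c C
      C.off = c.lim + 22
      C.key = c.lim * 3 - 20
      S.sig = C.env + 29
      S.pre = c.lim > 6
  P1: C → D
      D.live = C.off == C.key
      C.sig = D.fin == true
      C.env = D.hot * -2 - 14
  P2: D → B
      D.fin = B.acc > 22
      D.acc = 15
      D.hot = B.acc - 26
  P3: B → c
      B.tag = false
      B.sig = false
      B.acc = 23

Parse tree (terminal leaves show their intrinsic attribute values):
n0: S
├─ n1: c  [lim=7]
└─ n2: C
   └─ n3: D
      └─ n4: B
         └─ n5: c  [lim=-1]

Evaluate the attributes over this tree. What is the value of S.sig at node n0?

21

1. n1.lim = 7  [terminal]
2. n2.off = 29  [c.lim + 22]
3. n2.key = 1  [c.lim * 3 - 20]
4. n3.live = false  [C.off == C.key]
5. n5.lim = -1  [terminal]
6. n4.tag = false  [false]
7. n4.sig = false  [false]
8. n4.acc = 23  [23]
9. n3.fin = true  [B.acc > 22]
10. n3.acc = 15  [15]
11. n3.hot = -3  [B.acc - 26]
12. n2.sig = true  [D.fin == true]
13. n2.env = -8  [D.hot * -2 - 14]
14. n0.sig = 21  [C.env + 29]
15. n0.pre = true  [c.lim > 6]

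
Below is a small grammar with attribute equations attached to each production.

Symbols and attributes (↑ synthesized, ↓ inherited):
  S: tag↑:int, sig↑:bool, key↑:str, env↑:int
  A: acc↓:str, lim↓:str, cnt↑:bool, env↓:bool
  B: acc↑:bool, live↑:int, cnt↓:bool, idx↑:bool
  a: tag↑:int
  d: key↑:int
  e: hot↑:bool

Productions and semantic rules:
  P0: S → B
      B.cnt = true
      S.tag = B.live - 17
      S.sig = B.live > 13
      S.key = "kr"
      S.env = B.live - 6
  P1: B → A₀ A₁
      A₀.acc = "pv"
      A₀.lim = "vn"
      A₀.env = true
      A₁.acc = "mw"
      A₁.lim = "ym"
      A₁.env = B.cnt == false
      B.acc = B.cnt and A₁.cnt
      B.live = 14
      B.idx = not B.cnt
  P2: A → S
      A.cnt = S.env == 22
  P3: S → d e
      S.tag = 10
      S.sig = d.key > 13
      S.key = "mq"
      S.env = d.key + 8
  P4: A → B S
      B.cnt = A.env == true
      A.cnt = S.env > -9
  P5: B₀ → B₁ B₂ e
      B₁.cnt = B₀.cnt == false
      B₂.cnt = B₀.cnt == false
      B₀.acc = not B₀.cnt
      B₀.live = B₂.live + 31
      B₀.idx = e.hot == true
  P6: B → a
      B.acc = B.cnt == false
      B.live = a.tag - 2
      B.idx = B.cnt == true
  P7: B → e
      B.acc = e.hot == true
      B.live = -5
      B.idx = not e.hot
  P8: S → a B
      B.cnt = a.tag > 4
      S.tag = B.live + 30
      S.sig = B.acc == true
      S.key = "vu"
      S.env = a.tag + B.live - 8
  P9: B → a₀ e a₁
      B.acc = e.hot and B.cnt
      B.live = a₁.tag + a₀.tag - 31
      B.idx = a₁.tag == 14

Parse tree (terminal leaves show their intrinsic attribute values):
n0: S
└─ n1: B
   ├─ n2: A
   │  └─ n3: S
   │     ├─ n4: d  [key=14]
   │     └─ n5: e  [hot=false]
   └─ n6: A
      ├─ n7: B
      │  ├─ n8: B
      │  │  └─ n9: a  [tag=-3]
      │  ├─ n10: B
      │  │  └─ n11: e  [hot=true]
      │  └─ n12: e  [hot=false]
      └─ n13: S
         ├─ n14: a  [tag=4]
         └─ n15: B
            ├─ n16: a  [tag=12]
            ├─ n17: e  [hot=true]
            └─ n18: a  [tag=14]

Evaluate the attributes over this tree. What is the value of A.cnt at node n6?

1. n1.cnt = true  [true]
2. n2.acc = "pv"  ["pv"]
3. n2.lim = "vn"  ["vn"]
4. n2.env = true  [true]
5. n4.key = 14  [terminal]
6. n5.hot = false  [terminal]
7. n3.tag = 10  [10]
8. n3.sig = true  [d.key > 13]
9. n3.key = "mq"  ["mq"]
10. n3.env = 22  [d.key + 8]
11. n2.cnt = true  [S.env == 22]
12. n6.acc = "mw"  ["mw"]
13. n6.lim = "ym"  ["ym"]
14. n6.env = false  [B.cnt == false]
15. n7.cnt = false  [A.env == true]
16. n8.cnt = true  [B₀.cnt == false]
17. n9.tag = -3  [terminal]
18. n8.acc = false  [B.cnt == false]
19. n8.live = -5  [a.tag - 2]
20. n8.idx = true  [B.cnt == true]
21. n10.cnt = true  [B₀.cnt == false]
22. n11.hot = true  [terminal]
23. n10.acc = true  [e.hot == true]
24. n10.live = -5  [-5]
25. n10.idx = false  [not e.hot]
26. n12.hot = false  [terminal]
27. n7.acc = true  [not B₀.cnt]
28. n7.live = 26  [B₂.live + 31]
29. n7.idx = false  [e.hot == true]
30. n14.tag = 4  [terminal]
31. n15.cnt = false  [a.tag > 4]
32. n16.tag = 12  [terminal]
33. n17.hot = true  [terminal]
34. n18.tag = 14  [terminal]
35. n15.acc = false  [e.hot and B.cnt]
36. n15.live = -5  [a₁.tag + a₀.tag - 31]
37. n15.idx = true  [a₁.tag == 14]
38. n13.tag = 25  [B.live + 30]
39. n13.sig = false  [B.acc == true]
40. n13.key = "vu"  ["vu"]
41. n13.env = -9  [a.tag + B.live - 8]
42. n6.cnt = false  [S.env > -9]
43. n1.acc = false  [B.cnt and A₁.cnt]
44. n1.live = 14  [14]
45. n1.idx = false  [not B.cnt]
46. n0.tag = -3  [B.live - 17]
47. n0.sig = true  [B.live > 13]
48. n0.key = "kr"  ["kr"]
49. n0.env = 8  [B.live - 6]

false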